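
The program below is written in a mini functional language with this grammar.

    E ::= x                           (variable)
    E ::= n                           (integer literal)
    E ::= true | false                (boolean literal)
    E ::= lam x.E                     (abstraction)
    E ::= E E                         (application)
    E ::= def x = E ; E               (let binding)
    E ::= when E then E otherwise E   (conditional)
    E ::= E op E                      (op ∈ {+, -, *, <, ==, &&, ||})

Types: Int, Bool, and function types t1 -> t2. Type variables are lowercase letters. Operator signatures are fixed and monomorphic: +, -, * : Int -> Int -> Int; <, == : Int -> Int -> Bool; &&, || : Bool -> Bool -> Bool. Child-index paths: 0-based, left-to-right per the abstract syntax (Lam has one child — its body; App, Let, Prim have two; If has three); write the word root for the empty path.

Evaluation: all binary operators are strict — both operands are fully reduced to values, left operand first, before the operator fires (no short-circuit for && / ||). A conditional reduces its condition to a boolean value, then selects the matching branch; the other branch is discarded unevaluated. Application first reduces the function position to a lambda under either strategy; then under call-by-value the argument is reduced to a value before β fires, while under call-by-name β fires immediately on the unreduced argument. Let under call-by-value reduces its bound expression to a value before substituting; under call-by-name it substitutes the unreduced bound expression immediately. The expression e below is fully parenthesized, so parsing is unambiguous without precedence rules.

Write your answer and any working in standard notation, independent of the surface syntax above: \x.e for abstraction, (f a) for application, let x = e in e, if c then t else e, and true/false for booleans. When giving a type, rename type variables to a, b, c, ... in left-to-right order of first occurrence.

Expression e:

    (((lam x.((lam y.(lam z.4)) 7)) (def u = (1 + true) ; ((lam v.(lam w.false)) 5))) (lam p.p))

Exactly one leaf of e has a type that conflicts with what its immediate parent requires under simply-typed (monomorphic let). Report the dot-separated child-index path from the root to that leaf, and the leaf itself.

Answer: 0.1.0.1 : true

Working:
\z._ : c -> Int
\y._ : b -> c -> Int
  unify b -> c -> Int ~ Int -> d
  unify b ~ Int
  unify c -> Int ~ d
_ _ : c -> Int
\x._ : a -> c -> Int
  unify Int ~ Int
  unify Bool ~ Int
  FAIL: mismatch Bool ~ Int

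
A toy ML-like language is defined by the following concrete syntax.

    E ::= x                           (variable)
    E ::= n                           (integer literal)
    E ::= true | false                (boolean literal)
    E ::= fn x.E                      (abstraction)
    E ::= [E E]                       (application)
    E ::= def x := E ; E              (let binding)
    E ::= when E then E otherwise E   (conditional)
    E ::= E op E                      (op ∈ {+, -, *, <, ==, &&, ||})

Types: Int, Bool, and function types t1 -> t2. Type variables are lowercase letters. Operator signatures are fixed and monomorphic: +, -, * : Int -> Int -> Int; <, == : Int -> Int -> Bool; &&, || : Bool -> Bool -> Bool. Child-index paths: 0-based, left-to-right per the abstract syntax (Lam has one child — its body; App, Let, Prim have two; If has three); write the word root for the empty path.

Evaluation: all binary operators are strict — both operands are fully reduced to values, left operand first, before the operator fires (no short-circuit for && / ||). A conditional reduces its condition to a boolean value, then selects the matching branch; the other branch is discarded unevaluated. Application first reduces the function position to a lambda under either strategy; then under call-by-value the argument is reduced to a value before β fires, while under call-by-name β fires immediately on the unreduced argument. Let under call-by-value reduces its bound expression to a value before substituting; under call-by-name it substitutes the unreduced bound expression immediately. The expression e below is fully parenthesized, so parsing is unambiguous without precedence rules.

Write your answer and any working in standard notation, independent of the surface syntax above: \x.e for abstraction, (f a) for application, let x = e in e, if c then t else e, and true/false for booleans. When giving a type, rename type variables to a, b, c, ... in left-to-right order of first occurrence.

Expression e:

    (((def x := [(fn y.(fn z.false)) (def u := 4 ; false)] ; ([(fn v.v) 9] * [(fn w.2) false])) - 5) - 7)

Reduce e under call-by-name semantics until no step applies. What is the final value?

Answer: 6

Derivation:
step 0: (((let x = ((\y.(\z.false)) (let u = 4 in false)) in (((\v.v) 9) * ((\w.2) false))) - 5) - 7)
step 1: [let@0.0] (((((\v.v) 9) * ((\w.2) false)) - 5) - 7)
step 2: [beta@0.0.0] (((9 * ((\w.2) false)) - 5) - 7)
step 3: [beta@0.0.1] (((9 * 2) - 5) - 7)
step 4: [delta@0.0] ((18 - 5) - 7)
step 5: [delta@0] (13 - 7)
step 6: [delta@root] 6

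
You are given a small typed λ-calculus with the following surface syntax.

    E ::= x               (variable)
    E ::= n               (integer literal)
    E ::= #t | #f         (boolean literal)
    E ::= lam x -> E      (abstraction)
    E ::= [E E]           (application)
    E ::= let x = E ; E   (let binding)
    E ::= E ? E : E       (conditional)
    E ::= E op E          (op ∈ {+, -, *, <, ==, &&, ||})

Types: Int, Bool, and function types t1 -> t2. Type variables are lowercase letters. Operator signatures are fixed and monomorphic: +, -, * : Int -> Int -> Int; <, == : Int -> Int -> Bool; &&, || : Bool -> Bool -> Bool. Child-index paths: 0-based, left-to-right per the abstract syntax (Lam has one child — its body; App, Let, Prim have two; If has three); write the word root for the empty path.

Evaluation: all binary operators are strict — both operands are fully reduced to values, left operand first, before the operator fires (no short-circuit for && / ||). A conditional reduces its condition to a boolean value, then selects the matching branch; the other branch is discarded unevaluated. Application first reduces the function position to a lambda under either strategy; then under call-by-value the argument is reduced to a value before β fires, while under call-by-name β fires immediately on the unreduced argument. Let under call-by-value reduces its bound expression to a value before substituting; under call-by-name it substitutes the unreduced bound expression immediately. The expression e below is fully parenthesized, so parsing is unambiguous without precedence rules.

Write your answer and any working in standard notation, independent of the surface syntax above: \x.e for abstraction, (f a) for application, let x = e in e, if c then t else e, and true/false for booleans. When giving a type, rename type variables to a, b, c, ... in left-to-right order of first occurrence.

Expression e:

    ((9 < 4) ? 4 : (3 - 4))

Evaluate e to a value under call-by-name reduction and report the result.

Derivation:
step 0: (if (9 < 4) then 4 else (3 - 4))
step 1: [delta@0] (if false then 4 else (3 - 4))
step 2: [if@root] (3 - 4)
step 3: [delta@root] -1

Answer: -1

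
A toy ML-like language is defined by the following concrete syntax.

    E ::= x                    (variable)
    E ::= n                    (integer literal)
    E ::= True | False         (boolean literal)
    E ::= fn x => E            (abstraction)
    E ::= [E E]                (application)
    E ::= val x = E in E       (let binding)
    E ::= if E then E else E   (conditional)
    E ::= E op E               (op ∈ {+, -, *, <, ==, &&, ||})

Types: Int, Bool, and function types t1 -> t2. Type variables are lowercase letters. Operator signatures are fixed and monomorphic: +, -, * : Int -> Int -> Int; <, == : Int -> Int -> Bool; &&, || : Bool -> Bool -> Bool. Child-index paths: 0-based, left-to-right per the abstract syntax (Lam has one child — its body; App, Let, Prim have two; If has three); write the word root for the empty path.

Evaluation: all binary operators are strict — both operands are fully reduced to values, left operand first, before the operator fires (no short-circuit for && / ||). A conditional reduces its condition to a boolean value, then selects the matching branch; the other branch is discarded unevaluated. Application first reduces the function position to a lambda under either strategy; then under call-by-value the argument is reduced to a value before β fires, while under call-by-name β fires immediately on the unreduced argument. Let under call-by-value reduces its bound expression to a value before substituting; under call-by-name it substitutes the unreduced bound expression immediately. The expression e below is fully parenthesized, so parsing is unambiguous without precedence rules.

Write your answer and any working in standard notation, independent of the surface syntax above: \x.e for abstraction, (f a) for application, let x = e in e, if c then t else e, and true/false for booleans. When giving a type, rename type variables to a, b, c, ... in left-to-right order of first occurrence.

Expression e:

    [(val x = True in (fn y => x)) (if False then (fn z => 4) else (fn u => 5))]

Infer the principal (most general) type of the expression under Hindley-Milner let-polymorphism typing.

Trace:
let x : Bool
x : Bool
\y._ : a -> Bool
  unify Bool ~ Bool
\z._ : b -> Int
\u._ : c -> Int
  unify b -> Int ~ c -> Int
  unify b ~ c
  unify Int ~ Int
  unify a -> Bool ~ (c -> Int) -> d
  unify a ~ c -> Int
  unify Bool ~ d
_ _ : Bool

Answer: Bool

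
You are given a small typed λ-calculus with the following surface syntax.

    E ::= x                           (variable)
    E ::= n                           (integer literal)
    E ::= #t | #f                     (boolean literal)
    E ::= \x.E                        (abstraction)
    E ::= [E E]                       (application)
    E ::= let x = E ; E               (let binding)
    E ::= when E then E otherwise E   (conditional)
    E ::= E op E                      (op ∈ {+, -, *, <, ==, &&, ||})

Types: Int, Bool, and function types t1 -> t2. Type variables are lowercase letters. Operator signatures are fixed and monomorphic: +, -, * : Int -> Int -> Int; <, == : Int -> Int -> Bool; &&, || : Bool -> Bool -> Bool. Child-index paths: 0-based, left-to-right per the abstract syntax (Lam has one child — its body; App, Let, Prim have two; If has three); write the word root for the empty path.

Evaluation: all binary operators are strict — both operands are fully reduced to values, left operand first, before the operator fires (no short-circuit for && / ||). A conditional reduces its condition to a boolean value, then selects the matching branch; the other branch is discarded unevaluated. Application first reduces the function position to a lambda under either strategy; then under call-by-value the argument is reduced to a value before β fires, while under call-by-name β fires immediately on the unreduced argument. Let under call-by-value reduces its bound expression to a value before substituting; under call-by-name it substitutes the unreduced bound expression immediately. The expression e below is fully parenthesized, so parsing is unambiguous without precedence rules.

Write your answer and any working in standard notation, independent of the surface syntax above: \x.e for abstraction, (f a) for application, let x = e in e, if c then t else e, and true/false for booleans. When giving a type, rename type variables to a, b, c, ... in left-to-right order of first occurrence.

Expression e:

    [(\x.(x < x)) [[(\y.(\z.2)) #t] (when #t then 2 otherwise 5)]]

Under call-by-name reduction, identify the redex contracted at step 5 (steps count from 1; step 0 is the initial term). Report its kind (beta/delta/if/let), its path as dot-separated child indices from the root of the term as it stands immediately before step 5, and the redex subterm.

Answer: beta at 1 : ((\z.2) (if true then 2 else 5))

Trace:
step 0: ((\x.(x < x)) (((\y.(\z.2)) true) (if true then 2 else 5)))
step 1: [beta@root] ((((\y.(\z.2)) true) (if true then 2 else 5)) < (((\y.(\z.2)) true) (if true then 2 else 5)))
step 2: [beta@0.0] (((\z.2) (if true then 2 else 5)) < (((\y.(\z.2)) true) (if true then 2 else 5)))
step 3: [beta@0] (2 < (((\y.(\z.2)) true) (if true then 2 else 5)))
step 4: [beta@1.0] (2 < ((\z.2) (if true then 2 else 5)))
step 5: [beta@1] (2 < 2)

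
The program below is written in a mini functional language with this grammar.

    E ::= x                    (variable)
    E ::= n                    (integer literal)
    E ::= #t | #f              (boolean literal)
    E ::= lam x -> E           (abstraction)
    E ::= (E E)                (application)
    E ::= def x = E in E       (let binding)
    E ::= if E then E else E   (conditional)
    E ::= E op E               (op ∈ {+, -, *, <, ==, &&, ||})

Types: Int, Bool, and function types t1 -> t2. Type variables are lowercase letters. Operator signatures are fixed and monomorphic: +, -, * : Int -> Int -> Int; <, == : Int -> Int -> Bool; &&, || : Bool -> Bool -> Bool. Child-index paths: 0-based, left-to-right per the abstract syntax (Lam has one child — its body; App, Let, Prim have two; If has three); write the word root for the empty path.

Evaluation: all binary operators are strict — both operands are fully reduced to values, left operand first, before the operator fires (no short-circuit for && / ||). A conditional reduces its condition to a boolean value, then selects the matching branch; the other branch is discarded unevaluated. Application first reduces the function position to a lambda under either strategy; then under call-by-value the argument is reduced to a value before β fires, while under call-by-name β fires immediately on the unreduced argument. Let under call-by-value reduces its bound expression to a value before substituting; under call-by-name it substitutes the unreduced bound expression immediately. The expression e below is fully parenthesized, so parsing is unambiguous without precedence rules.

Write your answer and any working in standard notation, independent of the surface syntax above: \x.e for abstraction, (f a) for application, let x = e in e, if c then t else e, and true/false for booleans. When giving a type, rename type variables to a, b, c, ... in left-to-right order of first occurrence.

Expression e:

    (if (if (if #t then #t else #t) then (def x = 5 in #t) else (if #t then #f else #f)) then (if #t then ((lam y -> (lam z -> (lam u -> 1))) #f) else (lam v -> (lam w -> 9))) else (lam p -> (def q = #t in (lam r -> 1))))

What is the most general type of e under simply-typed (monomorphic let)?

Derivation:
  unify Bool ~ Bool
  unify Bool ~ Bool
  unify Bool ~ Bool
let x : Int
  unify Bool ~ Bool
  unify Bool ~ Bool
  unify Bool ~ Bool
  unify Bool ~ Bool
  unify Bool ~ Bool
\u._ : c -> Int
\z._ : b -> c -> Int
\y._ : a -> b -> c -> Int
  unify a -> b -> c -> Int ~ Bool -> d
  unify a ~ Bool
  unify b -> c -> Int ~ d
_ _ : b -> c -> Int
\w._ : f -> Int
\v._ : e -> f -> Int
  unify b -> c -> Int ~ e -> f -> Int
  unify b ~ e
  unify c -> Int ~ f -> Int
  unify c ~ f
  unify Int ~ Int
let q : Bool
\r._ : h -> Int
\p._ : g -> h -> Int
  unify e -> f -> Int ~ g -> h -> Int
  unify e ~ g
  unify f -> Int ~ h -> Int
  unify f ~ h
  unify Int ~ Int

Answer: a -> b -> Int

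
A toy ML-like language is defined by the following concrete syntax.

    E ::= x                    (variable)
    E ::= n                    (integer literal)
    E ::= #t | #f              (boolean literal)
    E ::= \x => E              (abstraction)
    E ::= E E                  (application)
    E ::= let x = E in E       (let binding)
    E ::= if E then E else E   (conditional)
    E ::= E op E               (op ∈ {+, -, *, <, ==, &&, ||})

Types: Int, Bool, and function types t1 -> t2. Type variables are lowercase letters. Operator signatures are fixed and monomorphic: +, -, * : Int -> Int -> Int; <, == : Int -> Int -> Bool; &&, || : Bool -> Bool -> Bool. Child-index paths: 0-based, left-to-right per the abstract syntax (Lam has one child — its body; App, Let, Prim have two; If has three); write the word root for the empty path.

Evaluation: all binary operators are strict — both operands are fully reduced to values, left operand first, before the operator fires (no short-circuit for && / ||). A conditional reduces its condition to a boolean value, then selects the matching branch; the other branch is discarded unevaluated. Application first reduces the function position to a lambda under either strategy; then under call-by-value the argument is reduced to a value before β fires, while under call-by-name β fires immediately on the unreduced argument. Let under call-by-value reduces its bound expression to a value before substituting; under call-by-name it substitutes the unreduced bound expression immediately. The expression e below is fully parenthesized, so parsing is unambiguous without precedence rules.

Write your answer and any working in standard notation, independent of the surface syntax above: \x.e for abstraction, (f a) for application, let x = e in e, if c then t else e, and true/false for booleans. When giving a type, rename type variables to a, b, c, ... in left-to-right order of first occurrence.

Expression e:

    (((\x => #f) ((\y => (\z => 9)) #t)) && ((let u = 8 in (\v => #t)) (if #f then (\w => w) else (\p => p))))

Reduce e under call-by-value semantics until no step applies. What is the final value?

Working:
step 0: (((\x.false) ((\y.(\z.9)) true)) && ((let u = 8 in (\v.true)) (if false then (\w.w) else (\p.p))))
step 1: [beta@0.1] (((\x.false) (\z.9)) && ((let u = 8 in (\v.true)) (if false then (\w.w) else (\p.p))))
step 2: [beta@0] (false && ((let u = 8 in (\v.true)) (if false then (\w.w) else (\p.p))))
step 3: [let@1.0] (false && ((\v.true) (if false then (\w.w) else (\p.p))))
step 4: [if@1.1] (false && ((\v.true) (\p.p)))
step 5: [beta@1] (false && true)
step 6: [delta@root] false

Answer: false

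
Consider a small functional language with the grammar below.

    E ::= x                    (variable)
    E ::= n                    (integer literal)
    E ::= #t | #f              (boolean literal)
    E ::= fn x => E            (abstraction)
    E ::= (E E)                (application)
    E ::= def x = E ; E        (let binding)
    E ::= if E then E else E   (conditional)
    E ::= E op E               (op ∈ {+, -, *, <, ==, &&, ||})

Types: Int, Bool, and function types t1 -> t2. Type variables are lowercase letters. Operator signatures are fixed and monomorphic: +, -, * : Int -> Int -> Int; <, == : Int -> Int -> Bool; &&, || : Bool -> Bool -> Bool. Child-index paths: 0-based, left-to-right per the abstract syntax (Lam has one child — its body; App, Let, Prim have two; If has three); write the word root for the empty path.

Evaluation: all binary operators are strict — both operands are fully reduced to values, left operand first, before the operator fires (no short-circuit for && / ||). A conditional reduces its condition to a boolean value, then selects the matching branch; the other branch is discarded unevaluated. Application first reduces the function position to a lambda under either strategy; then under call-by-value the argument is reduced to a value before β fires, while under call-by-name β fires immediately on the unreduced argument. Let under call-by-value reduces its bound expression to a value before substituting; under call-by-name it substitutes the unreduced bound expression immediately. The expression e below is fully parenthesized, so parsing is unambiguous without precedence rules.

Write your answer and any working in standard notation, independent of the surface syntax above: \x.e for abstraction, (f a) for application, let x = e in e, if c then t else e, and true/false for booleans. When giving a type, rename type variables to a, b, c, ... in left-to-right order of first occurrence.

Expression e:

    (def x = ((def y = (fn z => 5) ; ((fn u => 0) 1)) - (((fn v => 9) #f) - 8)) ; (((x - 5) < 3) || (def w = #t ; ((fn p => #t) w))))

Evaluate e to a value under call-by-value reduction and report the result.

Answer: true

Derivation:
step 0: (let x = ((let y = (\z.5) in ((\u.0) 1)) - (((\v.9) false) - 8)) in (((x - 5) < 3) || (let w = true in ((\p.true) w))))
step 1: [let@0.0] (let x = (((\u.0) 1) - (((\v.9) false) - 8)) in (((x - 5) < 3) || (let w = true in ((\p.true) w))))
step 2: [beta@0.0] (let x = (0 - (((\v.9) false) - 8)) in (((x - 5) < 3) || (let w = true in ((\p.true) w))))
step 3: [beta@0.1.0] (let x = (0 - (9 - 8)) in (((x - 5) < 3) || (let w = true in ((\p.true) w))))
step 4: [delta@0.1] (let x = (0 - 1) in (((x - 5) < 3) || (let w = true in ((\p.true) w))))
step 5: [delta@0] (let x = -1 in (((x - 5) < 3) || (let w = true in ((\p.true) w))))
step 6: [let@root] (((-1 - 5) < 3) || (let w = true in ((\p.true) w)))
step 7: [delta@0.0] ((-6 < 3) || (let w = true in ((\p.true) w)))
step 8: [delta@0] (true || (let w = true in ((\p.true) w)))
step 9: [let@1] (true || ((\p.true) true))
step 10: [beta@1] (true || true)
step 11: [delta@root] true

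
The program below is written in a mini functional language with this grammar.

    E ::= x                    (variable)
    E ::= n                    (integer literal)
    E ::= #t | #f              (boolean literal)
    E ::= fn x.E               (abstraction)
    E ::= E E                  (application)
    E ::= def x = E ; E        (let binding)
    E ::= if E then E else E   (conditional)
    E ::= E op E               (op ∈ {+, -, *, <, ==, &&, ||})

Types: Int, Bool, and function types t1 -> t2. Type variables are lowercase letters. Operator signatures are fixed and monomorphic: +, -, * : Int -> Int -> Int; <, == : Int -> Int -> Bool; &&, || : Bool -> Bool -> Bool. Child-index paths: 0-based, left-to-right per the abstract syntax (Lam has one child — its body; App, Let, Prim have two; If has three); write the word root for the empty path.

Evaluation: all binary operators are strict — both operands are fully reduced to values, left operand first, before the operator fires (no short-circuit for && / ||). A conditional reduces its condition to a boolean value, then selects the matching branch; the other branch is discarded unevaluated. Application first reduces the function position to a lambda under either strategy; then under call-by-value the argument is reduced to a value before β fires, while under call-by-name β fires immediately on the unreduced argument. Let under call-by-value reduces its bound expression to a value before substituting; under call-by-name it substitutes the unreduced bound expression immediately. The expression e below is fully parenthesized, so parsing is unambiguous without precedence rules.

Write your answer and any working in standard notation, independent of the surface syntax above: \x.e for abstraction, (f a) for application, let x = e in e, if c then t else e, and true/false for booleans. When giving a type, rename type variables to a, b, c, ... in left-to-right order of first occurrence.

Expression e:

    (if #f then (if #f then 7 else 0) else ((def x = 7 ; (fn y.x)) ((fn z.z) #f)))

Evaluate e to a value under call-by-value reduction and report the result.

Answer: 7

Derivation:
step 0: (if false then (if false then 7 else 0) else ((let x = 7 in (\y.x)) ((\z.z) false)))
step 1: [if@root] ((let x = 7 in (\y.x)) ((\z.z) false))
step 2: [let@0] ((\y.7) ((\z.z) false))
step 3: [beta@1] ((\y.7) false)
step 4: [beta@root] 7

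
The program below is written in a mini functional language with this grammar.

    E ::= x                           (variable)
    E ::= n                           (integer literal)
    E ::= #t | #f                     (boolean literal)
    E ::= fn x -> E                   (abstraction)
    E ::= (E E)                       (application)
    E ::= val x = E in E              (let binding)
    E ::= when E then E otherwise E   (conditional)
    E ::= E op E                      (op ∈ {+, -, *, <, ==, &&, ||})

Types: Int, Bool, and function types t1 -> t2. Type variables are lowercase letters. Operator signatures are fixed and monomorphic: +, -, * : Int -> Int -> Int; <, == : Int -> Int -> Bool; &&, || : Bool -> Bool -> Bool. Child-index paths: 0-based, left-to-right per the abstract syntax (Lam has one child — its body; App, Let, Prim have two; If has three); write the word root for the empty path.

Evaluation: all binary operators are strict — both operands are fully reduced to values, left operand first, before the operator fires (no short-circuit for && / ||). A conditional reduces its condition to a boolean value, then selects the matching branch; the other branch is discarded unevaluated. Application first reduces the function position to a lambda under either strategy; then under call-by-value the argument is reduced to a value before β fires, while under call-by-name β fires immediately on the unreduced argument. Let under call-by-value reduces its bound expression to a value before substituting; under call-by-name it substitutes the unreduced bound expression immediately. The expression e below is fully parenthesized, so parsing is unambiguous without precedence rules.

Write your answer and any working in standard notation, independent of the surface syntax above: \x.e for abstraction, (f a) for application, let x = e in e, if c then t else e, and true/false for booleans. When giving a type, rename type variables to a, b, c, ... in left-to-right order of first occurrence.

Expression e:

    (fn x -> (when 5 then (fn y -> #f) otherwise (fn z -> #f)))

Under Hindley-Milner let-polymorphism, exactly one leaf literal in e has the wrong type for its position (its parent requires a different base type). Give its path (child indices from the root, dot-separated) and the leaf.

Answer: 0.0 : 5

Derivation:
  unify Int ~ Bool
  FAIL: mismatch Int ~ Bool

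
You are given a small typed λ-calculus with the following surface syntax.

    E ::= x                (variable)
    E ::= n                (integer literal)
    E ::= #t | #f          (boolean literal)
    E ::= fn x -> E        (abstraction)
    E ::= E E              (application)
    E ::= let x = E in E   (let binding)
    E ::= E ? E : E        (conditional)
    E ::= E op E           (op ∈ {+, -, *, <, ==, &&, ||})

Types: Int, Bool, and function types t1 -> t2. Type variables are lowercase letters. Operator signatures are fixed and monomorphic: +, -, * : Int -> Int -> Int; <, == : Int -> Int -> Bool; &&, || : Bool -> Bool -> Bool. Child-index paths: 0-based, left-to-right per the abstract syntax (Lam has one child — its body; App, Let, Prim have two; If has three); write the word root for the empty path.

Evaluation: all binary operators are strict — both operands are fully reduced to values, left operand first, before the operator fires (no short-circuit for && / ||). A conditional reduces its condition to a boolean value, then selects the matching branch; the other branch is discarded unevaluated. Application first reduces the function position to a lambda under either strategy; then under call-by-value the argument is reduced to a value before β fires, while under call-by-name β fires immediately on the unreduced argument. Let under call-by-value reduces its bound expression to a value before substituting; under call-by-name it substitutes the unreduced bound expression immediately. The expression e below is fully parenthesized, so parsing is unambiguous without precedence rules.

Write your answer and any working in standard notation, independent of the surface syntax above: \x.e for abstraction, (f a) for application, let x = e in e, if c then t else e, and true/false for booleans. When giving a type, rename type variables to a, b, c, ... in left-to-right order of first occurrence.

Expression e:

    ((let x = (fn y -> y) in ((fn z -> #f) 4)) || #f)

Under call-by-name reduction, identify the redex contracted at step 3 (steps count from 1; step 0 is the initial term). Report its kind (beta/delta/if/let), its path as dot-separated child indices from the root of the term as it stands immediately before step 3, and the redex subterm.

Answer: delta at root : (false || false)

Trace:
step 0: ((let x = (\y.y) in ((\z.false) 4)) || false)
step 1: [let@0] (((\z.false) 4) || false)
step 2: [beta@0] (false || false)
step 3: [delta@root] false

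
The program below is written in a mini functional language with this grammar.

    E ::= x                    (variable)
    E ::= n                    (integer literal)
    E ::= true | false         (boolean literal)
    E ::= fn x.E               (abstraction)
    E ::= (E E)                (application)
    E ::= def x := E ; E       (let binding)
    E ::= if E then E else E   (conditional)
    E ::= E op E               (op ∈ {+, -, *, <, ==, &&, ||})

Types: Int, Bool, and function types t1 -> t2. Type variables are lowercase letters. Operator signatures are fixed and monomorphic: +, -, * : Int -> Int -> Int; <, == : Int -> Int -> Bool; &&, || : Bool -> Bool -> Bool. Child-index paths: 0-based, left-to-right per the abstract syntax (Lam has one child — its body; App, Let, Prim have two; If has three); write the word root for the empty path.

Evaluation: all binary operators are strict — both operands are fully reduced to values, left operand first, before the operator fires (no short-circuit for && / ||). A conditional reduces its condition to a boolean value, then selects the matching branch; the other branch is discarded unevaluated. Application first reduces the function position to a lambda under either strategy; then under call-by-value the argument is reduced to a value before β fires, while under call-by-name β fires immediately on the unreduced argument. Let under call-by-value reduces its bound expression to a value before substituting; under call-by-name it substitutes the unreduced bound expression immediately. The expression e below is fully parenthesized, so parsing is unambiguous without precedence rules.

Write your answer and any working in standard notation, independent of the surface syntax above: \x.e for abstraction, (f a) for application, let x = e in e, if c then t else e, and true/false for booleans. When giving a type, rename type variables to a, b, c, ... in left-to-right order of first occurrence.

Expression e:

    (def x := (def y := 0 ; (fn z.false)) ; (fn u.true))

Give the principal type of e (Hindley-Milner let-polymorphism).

Trace:
let y : Int
\z._ : a -> Bool
let x : forall. a -> Bool
\u._ : b -> Bool

Answer: a -> Bool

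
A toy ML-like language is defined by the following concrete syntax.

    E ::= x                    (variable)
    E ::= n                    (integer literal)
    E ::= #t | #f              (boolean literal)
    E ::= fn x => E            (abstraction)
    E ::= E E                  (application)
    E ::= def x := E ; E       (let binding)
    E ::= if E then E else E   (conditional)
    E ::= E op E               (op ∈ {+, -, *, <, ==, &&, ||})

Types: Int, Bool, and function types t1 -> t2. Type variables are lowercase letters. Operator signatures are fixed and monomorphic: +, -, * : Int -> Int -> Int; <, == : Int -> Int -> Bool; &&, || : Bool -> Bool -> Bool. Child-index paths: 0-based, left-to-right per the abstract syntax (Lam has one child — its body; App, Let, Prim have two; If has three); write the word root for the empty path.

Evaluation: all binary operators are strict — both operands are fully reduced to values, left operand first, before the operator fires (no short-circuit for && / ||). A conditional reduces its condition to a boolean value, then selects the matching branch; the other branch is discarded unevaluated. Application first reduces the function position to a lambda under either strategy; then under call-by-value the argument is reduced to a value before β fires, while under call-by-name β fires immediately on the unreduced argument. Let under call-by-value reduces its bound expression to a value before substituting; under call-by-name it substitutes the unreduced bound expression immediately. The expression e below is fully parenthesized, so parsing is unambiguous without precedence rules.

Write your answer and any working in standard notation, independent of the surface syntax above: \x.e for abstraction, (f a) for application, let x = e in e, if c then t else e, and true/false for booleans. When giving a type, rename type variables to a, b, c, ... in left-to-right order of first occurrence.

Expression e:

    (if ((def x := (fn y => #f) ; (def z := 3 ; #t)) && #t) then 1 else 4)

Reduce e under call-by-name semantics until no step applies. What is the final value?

Answer: 1

Derivation:
step 0: (if ((let x = (\y.false) in (let z = 3 in true)) && true) then 1 else 4)
step 1: [let@0.0] (if ((let z = 3 in true) && true) then 1 else 4)
step 2: [let@0.0] (if (true && true) then 1 else 4)
step 3: [delta@0] (if true then 1 else 4)
step 4: [if@root] 1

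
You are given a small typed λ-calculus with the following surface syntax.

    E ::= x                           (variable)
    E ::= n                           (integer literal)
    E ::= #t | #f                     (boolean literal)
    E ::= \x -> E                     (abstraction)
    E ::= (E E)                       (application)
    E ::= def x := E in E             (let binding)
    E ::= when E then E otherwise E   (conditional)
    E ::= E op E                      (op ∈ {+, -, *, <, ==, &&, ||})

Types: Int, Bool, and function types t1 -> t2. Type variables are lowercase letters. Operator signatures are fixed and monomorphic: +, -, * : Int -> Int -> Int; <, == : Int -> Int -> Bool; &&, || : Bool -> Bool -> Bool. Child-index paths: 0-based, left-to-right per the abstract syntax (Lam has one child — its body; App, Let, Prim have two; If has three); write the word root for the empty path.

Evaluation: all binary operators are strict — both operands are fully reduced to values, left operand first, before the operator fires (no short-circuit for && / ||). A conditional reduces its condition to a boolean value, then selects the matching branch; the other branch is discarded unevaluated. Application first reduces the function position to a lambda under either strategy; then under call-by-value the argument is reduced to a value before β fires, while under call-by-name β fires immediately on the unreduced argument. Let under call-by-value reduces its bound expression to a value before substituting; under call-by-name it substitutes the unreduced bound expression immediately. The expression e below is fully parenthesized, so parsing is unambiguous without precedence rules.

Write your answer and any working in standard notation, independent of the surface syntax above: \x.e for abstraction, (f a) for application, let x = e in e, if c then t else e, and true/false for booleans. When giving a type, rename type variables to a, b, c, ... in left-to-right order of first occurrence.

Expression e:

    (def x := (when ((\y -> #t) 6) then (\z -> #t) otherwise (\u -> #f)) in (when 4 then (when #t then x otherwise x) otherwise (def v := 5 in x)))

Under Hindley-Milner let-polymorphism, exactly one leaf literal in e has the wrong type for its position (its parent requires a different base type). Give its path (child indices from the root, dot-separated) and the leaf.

Derivation:
\y._ : a -> Bool
  unify a -> Bool ~ Int -> b
  unify a ~ Int
  unify Bool ~ b
_ _ : Bool
  unify Bool ~ Bool
\z._ : c -> Bool
\u._ : d -> Bool
  unify c -> Bool ~ d -> Bool
  unify c ~ d
  unify Bool ~ Bool
let x : forall. d -> Bool
  unify Int ~ Bool
  FAIL: mismatch Int ~ Bool

Answer: 1.0 : 4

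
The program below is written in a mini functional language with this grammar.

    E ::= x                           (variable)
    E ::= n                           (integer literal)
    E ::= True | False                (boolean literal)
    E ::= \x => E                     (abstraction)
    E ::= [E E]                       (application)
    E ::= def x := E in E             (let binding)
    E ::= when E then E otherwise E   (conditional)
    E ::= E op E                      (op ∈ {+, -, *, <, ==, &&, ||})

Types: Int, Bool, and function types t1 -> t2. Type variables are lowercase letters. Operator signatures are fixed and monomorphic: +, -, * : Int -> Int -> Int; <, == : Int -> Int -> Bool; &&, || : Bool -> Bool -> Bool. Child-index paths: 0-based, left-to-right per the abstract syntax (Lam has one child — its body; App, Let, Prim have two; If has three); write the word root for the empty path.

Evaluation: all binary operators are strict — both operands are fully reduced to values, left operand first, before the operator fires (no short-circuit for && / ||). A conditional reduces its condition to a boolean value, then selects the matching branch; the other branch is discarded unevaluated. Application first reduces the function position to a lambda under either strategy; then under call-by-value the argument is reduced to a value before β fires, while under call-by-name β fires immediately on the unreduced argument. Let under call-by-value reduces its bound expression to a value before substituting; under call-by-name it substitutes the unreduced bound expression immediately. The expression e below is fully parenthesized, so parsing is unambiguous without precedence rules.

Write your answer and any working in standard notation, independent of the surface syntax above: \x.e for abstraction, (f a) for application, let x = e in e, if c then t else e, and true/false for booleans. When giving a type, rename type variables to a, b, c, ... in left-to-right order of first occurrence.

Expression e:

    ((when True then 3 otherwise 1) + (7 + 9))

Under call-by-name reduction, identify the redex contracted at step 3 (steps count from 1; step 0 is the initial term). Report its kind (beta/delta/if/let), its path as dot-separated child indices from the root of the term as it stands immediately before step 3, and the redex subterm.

Answer: delta at root : (3 + 16)

Derivation:
step 0: ((if true then 3 else 1) + (7 + 9))
step 1: [if@0] (3 + (7 + 9))
step 2: [delta@1] (3 + 16)
step 3: [delta@root] 19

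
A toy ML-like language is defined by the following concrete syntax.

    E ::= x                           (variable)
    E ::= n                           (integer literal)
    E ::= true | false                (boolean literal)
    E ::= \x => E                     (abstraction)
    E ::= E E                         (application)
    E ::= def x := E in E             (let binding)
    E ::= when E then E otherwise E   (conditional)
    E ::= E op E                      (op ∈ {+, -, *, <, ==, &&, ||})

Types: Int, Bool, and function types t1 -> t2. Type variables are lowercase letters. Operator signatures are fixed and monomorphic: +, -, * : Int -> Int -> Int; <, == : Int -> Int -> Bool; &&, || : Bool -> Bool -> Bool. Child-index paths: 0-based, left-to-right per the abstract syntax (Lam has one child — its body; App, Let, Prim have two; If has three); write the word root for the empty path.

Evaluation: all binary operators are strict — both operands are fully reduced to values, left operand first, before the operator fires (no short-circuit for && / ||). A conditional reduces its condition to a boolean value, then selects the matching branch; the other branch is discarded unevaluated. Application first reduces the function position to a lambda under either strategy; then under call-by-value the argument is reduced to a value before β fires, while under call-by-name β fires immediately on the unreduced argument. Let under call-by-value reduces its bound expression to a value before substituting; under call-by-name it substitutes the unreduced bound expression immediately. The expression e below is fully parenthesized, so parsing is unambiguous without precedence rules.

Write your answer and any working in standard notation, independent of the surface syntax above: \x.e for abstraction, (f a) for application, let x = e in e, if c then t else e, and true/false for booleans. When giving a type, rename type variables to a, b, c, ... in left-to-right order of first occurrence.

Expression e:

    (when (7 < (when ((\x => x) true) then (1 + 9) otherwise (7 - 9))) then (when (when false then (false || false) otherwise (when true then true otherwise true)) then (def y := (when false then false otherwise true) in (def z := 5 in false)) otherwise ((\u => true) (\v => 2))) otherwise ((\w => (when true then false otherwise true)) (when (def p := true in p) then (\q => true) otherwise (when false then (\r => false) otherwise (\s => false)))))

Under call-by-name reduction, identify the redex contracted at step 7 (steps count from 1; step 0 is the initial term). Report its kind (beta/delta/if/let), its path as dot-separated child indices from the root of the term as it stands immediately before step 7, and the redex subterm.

Working:
step 0: (if (7 < (if ((\x.x) true) then (1 + 9) else (7 - 9))) then (if (if false then (false || false) else (if true then true else true)) then (let y = (if false then false else true) in (let z = 5 in false)) else ((\u.true) (\v.2))) else ((\w.(if true then false else true)) (if (let p = true in p) then (\q.true) else (if false then (\r.false) else (\s.false)))))
step 1: [beta@0.1.0] (if (7 < (if true then (1 + 9) else (7 - 9))) then (if (if false then (false || false) else (if true then true else true)) then (let y = (if false then false else true) in (let z = 5 in false)) else ((\u.true) (\v.2))) else ((\w.(if true then false else true)) (if (let p = true in p) then (\q.true) else (if false then (\r.false) else (\s.false)))))
step 2: [if@0.1] (if (7 < (1 + 9)) then (if (if false then (false || false) else (if true then true else true)) then (let y = (if false then false else true) in (let z = 5 in false)) else ((\u.true) (\v.2))) else ((\w.(if true then false else true)) (if (let p = true in p) then (\q.true) else (if false then (\r.false) else (\s.false)))))
step 3: [delta@0.1] (if (7 < 10) then (if (if false then (false || false) else (if true then true else true)) then (let y = (if false then false else true) in (let z = 5 in false)) else ((\u.true) (\v.2))) else ((\w.(if true then false else true)) (if (let p = true in p) then (\q.true) else (if false then (\r.false) else (\s.false)))))
step 4: [delta@0] (if true then (if (if false then (false || false) else (if true then true else true)) then (let y = (if false then false else true) in (let z = 5 in false)) else ((\u.true) (\v.2))) else ((\w.(if true then false else true)) (if (let p = true in p) then (\q.true) else (if false then (\r.false) else (\s.false)))))
step 5: [if@root] (if (if false then (false || false) else (if true then true else true)) then (let y = (if false then false else true) in (let z = 5 in false)) else ((\u.true) (\v.2)))
step 6: [if@0] (if (if true then true else true) then (let y = (if false then false else true) in (let z = 5 in false)) else ((\u.true) (\v.2)))
step 7: [if@0] (if true then (let y = (if false then false else true) in (let z = 5 in false)) else ((\u.true) (\v.2)))

Answer: if at 0 : (if true then true else true)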